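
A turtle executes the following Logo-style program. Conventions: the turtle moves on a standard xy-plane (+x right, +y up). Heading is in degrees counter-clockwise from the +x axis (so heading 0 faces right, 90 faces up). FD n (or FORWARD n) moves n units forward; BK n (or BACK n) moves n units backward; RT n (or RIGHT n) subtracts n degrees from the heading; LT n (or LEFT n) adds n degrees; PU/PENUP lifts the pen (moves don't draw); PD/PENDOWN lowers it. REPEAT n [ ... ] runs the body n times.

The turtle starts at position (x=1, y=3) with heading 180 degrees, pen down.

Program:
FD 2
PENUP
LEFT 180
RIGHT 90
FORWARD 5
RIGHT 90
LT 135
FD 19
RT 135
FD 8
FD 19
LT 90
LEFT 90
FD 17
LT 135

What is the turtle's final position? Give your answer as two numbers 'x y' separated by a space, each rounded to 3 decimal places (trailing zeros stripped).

Answer: 2.435 -15.435

Derivation:
Executing turtle program step by step:
Start: pos=(1,3), heading=180, pen down
FD 2: (1,3) -> (-1,3) [heading=180, draw]
PU: pen up
LT 180: heading 180 -> 0
RT 90: heading 0 -> 270
FD 5: (-1,3) -> (-1,-2) [heading=270, move]
RT 90: heading 270 -> 180
LT 135: heading 180 -> 315
FD 19: (-1,-2) -> (12.435,-15.435) [heading=315, move]
RT 135: heading 315 -> 180
FD 8: (12.435,-15.435) -> (4.435,-15.435) [heading=180, move]
FD 19: (4.435,-15.435) -> (-14.565,-15.435) [heading=180, move]
LT 90: heading 180 -> 270
LT 90: heading 270 -> 0
FD 17: (-14.565,-15.435) -> (2.435,-15.435) [heading=0, move]
LT 135: heading 0 -> 135
Final: pos=(2.435,-15.435), heading=135, 1 segment(s) drawn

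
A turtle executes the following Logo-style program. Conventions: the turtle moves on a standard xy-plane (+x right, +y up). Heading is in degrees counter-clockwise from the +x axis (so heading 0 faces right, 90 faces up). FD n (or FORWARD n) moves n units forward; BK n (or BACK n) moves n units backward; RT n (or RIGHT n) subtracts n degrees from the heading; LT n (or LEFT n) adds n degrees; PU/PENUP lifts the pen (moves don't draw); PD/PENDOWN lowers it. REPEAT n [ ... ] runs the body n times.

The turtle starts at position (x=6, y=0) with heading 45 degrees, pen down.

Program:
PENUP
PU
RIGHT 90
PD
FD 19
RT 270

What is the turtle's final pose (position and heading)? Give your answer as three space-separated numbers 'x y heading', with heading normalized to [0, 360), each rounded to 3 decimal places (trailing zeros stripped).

Answer: 19.435 -13.435 45

Derivation:
Executing turtle program step by step:
Start: pos=(6,0), heading=45, pen down
PU: pen up
PU: pen up
RT 90: heading 45 -> 315
PD: pen down
FD 19: (6,0) -> (19.435,-13.435) [heading=315, draw]
RT 270: heading 315 -> 45
Final: pos=(19.435,-13.435), heading=45, 1 segment(s) drawn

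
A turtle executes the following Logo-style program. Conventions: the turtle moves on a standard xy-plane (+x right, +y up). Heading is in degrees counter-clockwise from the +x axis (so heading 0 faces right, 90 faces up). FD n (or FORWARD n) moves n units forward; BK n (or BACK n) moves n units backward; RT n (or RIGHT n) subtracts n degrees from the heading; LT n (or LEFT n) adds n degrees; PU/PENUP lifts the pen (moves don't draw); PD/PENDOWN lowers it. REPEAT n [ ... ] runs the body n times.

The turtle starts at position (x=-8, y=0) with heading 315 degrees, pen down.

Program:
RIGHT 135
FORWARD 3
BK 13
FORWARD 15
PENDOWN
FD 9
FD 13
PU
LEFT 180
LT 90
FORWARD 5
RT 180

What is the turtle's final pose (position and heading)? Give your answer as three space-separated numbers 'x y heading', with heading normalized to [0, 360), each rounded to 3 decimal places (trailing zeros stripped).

Executing turtle program step by step:
Start: pos=(-8,0), heading=315, pen down
RT 135: heading 315 -> 180
FD 3: (-8,0) -> (-11,0) [heading=180, draw]
BK 13: (-11,0) -> (2,0) [heading=180, draw]
FD 15: (2,0) -> (-13,0) [heading=180, draw]
PD: pen down
FD 9: (-13,0) -> (-22,0) [heading=180, draw]
FD 13: (-22,0) -> (-35,0) [heading=180, draw]
PU: pen up
LT 180: heading 180 -> 0
LT 90: heading 0 -> 90
FD 5: (-35,0) -> (-35,5) [heading=90, move]
RT 180: heading 90 -> 270
Final: pos=(-35,5), heading=270, 5 segment(s) drawn

Answer: -35 5 270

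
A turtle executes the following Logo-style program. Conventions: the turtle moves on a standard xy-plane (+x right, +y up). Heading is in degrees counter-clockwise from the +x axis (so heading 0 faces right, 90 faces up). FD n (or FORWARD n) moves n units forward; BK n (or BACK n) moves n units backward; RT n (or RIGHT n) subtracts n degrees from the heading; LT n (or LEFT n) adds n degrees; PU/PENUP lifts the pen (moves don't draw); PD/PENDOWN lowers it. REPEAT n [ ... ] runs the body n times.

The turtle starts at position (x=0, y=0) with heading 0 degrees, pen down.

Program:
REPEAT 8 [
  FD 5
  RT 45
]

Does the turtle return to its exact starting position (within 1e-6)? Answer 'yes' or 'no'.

Executing turtle program step by step:
Start: pos=(0,0), heading=0, pen down
REPEAT 8 [
  -- iteration 1/8 --
  FD 5: (0,0) -> (5,0) [heading=0, draw]
  RT 45: heading 0 -> 315
  -- iteration 2/8 --
  FD 5: (5,0) -> (8.536,-3.536) [heading=315, draw]
  RT 45: heading 315 -> 270
  -- iteration 3/8 --
  FD 5: (8.536,-3.536) -> (8.536,-8.536) [heading=270, draw]
  RT 45: heading 270 -> 225
  -- iteration 4/8 --
  FD 5: (8.536,-8.536) -> (5,-12.071) [heading=225, draw]
  RT 45: heading 225 -> 180
  -- iteration 5/8 --
  FD 5: (5,-12.071) -> (0,-12.071) [heading=180, draw]
  RT 45: heading 180 -> 135
  -- iteration 6/8 --
  FD 5: (0,-12.071) -> (-3.536,-8.536) [heading=135, draw]
  RT 45: heading 135 -> 90
  -- iteration 7/8 --
  FD 5: (-3.536,-8.536) -> (-3.536,-3.536) [heading=90, draw]
  RT 45: heading 90 -> 45
  -- iteration 8/8 --
  FD 5: (-3.536,-3.536) -> (0,0) [heading=45, draw]
  RT 45: heading 45 -> 0
]
Final: pos=(0,0), heading=0, 8 segment(s) drawn

Start position: (0, 0)
Final position: (0, 0)
Distance = 0; < 1e-6 -> CLOSED

Answer: yes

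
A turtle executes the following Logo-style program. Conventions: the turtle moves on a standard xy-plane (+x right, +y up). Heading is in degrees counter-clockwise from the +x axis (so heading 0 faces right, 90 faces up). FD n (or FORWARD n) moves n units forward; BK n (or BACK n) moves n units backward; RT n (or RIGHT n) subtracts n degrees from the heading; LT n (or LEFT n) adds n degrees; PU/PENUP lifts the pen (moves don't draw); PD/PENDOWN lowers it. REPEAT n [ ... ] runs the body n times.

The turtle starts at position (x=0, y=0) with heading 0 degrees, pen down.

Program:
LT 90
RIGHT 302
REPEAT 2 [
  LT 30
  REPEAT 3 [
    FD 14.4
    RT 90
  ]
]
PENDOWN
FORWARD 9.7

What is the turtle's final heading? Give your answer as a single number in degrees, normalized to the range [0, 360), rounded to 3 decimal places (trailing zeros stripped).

Answer: 28

Derivation:
Executing turtle program step by step:
Start: pos=(0,0), heading=0, pen down
LT 90: heading 0 -> 90
RT 302: heading 90 -> 148
REPEAT 2 [
  -- iteration 1/2 --
  LT 30: heading 148 -> 178
  REPEAT 3 [
    -- iteration 1/3 --
    FD 14.4: (0,0) -> (-14.391,0.503) [heading=178, draw]
    RT 90: heading 178 -> 88
    -- iteration 2/3 --
    FD 14.4: (-14.391,0.503) -> (-13.889,14.894) [heading=88, draw]
    RT 90: heading 88 -> 358
    -- iteration 3/3 --
    FD 14.4: (-13.889,14.894) -> (0.503,14.391) [heading=358, draw]
    RT 90: heading 358 -> 268
  ]
  -- iteration 2/2 --
  LT 30: heading 268 -> 298
  REPEAT 3 [
    -- iteration 1/3 --
    FD 14.4: (0.503,14.391) -> (7.263,1.677) [heading=298, draw]
    RT 90: heading 298 -> 208
    -- iteration 2/3 --
    FD 14.4: (7.263,1.677) -> (-5.452,-5.084) [heading=208, draw]
    RT 90: heading 208 -> 118
    -- iteration 3/3 --
    FD 14.4: (-5.452,-5.084) -> (-12.212,7.631) [heading=118, draw]
    RT 90: heading 118 -> 28
  ]
]
PD: pen down
FD 9.7: (-12.212,7.631) -> (-3.647,12.185) [heading=28, draw]
Final: pos=(-3.647,12.185), heading=28, 7 segment(s) drawn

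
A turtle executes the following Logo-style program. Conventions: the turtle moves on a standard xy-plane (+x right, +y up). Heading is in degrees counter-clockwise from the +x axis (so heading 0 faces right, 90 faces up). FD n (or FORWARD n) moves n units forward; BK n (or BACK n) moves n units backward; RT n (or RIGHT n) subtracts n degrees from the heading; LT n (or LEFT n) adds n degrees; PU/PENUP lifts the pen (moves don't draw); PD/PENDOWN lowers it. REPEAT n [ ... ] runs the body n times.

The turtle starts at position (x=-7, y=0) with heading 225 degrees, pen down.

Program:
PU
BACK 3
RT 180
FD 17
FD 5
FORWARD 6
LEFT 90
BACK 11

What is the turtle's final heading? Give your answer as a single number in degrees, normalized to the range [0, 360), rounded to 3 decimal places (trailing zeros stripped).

Answer: 135

Derivation:
Executing turtle program step by step:
Start: pos=(-7,0), heading=225, pen down
PU: pen up
BK 3: (-7,0) -> (-4.879,2.121) [heading=225, move]
RT 180: heading 225 -> 45
FD 17: (-4.879,2.121) -> (7.142,14.142) [heading=45, move]
FD 5: (7.142,14.142) -> (10.678,17.678) [heading=45, move]
FD 6: (10.678,17.678) -> (14.92,21.92) [heading=45, move]
LT 90: heading 45 -> 135
BK 11: (14.92,21.92) -> (22.698,14.142) [heading=135, move]
Final: pos=(22.698,14.142), heading=135, 0 segment(s) drawn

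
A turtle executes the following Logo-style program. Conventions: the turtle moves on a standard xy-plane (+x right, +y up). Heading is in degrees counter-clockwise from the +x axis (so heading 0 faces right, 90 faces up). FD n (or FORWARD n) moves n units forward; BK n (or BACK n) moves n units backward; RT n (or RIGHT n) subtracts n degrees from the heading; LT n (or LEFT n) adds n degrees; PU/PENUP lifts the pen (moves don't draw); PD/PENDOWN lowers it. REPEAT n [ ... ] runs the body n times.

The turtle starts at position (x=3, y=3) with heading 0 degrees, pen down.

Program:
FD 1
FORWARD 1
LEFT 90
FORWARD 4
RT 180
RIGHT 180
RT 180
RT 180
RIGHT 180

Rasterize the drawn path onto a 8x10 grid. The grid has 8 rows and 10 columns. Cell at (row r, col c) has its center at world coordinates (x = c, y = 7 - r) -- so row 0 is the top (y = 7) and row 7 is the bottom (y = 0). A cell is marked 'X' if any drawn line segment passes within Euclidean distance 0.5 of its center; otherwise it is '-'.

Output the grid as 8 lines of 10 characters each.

Segment 0: (3,3) -> (4,3)
Segment 1: (4,3) -> (5,3)
Segment 2: (5,3) -> (5,7)

Answer: -----X----
-----X----
-----X----
-----X----
---XXX----
----------
----------
----------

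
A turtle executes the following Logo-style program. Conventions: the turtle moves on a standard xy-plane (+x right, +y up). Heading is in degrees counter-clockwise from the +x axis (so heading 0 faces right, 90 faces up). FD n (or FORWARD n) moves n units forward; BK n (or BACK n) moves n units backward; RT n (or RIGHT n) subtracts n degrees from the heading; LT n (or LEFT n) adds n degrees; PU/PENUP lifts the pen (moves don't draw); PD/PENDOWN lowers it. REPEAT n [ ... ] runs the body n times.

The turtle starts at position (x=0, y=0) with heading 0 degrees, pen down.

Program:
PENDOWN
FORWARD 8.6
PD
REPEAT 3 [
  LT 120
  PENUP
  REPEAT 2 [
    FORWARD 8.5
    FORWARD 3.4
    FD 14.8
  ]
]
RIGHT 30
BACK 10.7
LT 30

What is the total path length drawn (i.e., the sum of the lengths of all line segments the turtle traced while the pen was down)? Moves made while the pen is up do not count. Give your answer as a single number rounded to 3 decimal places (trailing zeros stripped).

Answer: 8.6

Derivation:
Executing turtle program step by step:
Start: pos=(0,0), heading=0, pen down
PD: pen down
FD 8.6: (0,0) -> (8.6,0) [heading=0, draw]
PD: pen down
REPEAT 3 [
  -- iteration 1/3 --
  LT 120: heading 0 -> 120
  PU: pen up
  REPEAT 2 [
    -- iteration 1/2 --
    FD 8.5: (8.6,0) -> (4.35,7.361) [heading=120, move]
    FD 3.4: (4.35,7.361) -> (2.65,10.306) [heading=120, move]
    FD 14.8: (2.65,10.306) -> (-4.75,23.123) [heading=120, move]
    -- iteration 2/2 --
    FD 8.5: (-4.75,23.123) -> (-9,30.484) [heading=120, move]
    FD 3.4: (-9,30.484) -> (-10.7,33.429) [heading=120, move]
    FD 14.8: (-10.7,33.429) -> (-18.1,46.246) [heading=120, move]
  ]
  -- iteration 2/3 --
  LT 120: heading 120 -> 240
  PU: pen up
  REPEAT 2 [
    -- iteration 1/2 --
    FD 8.5: (-18.1,46.246) -> (-22.35,38.885) [heading=240, move]
    FD 3.4: (-22.35,38.885) -> (-24.05,35.94) [heading=240, move]
    FD 14.8: (-24.05,35.94) -> (-31.45,23.123) [heading=240, move]
    -- iteration 2/2 --
    FD 8.5: (-31.45,23.123) -> (-35.7,15.762) [heading=240, move]
    FD 3.4: (-35.7,15.762) -> (-37.4,12.817) [heading=240, move]
    FD 14.8: (-37.4,12.817) -> (-44.8,0) [heading=240, move]
  ]
  -- iteration 3/3 --
  LT 120: heading 240 -> 0
  PU: pen up
  REPEAT 2 [
    -- iteration 1/2 --
    FD 8.5: (-44.8,0) -> (-36.3,0) [heading=0, move]
    FD 3.4: (-36.3,0) -> (-32.9,0) [heading=0, move]
    FD 14.8: (-32.9,0) -> (-18.1,0) [heading=0, move]
    -- iteration 2/2 --
    FD 8.5: (-18.1,0) -> (-9.6,0) [heading=0, move]
    FD 3.4: (-9.6,0) -> (-6.2,0) [heading=0, move]
    FD 14.8: (-6.2,0) -> (8.6,0) [heading=0, move]
  ]
]
RT 30: heading 0 -> 330
BK 10.7: (8.6,0) -> (-0.666,5.35) [heading=330, move]
LT 30: heading 330 -> 0
Final: pos=(-0.666,5.35), heading=0, 1 segment(s) drawn

Segment lengths:
  seg 1: (0,0) -> (8.6,0), length = 8.6
Total = 8.6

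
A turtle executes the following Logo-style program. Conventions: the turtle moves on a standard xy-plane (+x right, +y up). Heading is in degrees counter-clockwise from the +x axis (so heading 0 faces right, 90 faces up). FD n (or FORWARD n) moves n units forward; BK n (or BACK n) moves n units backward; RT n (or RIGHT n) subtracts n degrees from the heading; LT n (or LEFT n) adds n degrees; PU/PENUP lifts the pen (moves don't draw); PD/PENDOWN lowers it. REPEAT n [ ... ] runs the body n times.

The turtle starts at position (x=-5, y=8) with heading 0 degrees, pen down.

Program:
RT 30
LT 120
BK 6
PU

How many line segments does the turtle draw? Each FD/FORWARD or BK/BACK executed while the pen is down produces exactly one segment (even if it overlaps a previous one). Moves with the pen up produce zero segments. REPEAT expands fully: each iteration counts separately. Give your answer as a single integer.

Answer: 1

Derivation:
Executing turtle program step by step:
Start: pos=(-5,8), heading=0, pen down
RT 30: heading 0 -> 330
LT 120: heading 330 -> 90
BK 6: (-5,8) -> (-5,2) [heading=90, draw]
PU: pen up
Final: pos=(-5,2), heading=90, 1 segment(s) drawn
Segments drawn: 1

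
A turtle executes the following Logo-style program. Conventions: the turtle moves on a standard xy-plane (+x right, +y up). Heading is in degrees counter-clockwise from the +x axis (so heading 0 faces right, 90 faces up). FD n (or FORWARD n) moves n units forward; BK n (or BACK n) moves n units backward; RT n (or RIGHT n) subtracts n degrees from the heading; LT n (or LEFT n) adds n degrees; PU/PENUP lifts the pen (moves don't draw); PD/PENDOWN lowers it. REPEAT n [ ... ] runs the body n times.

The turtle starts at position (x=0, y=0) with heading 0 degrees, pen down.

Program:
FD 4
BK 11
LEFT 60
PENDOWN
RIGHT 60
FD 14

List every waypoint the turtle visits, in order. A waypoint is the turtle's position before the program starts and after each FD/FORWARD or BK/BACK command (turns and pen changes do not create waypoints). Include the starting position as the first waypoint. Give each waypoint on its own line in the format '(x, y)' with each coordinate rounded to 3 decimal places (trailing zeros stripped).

Executing turtle program step by step:
Start: pos=(0,0), heading=0, pen down
FD 4: (0,0) -> (4,0) [heading=0, draw]
BK 11: (4,0) -> (-7,0) [heading=0, draw]
LT 60: heading 0 -> 60
PD: pen down
RT 60: heading 60 -> 0
FD 14: (-7,0) -> (7,0) [heading=0, draw]
Final: pos=(7,0), heading=0, 3 segment(s) drawn
Waypoints (4 total):
(0, 0)
(4, 0)
(-7, 0)
(7, 0)

Answer: (0, 0)
(4, 0)
(-7, 0)
(7, 0)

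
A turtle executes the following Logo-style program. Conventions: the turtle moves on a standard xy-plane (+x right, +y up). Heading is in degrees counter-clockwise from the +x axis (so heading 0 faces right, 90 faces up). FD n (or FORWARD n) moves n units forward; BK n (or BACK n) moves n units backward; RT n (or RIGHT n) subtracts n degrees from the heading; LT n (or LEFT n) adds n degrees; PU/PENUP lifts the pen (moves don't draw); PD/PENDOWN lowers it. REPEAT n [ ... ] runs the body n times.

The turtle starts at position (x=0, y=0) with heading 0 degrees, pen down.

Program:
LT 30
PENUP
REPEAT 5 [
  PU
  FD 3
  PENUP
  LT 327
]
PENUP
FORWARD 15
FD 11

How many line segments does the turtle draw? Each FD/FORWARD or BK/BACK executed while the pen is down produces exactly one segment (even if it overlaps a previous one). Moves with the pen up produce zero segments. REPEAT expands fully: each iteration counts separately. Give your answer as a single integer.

Executing turtle program step by step:
Start: pos=(0,0), heading=0, pen down
LT 30: heading 0 -> 30
PU: pen up
REPEAT 5 [
  -- iteration 1/5 --
  PU: pen up
  FD 3: (0,0) -> (2.598,1.5) [heading=30, move]
  PU: pen up
  LT 327: heading 30 -> 357
  -- iteration 2/5 --
  PU: pen up
  FD 3: (2.598,1.5) -> (5.594,1.343) [heading=357, move]
  PU: pen up
  LT 327: heading 357 -> 324
  -- iteration 3/5 --
  PU: pen up
  FD 3: (5.594,1.343) -> (8.021,-0.42) [heading=324, move]
  PU: pen up
  LT 327: heading 324 -> 291
  -- iteration 4/5 --
  PU: pen up
  FD 3: (8.021,-0.42) -> (9.096,-3.221) [heading=291, move]
  PU: pen up
  LT 327: heading 291 -> 258
  -- iteration 5/5 --
  PU: pen up
  FD 3: (9.096,-3.221) -> (8.472,-6.156) [heading=258, move]
  PU: pen up
  LT 327: heading 258 -> 225
]
PU: pen up
FD 15: (8.472,-6.156) -> (-2.134,-16.762) [heading=225, move]
FD 11: (-2.134,-16.762) -> (-9.912,-24.54) [heading=225, move]
Final: pos=(-9.912,-24.54), heading=225, 0 segment(s) drawn
Segments drawn: 0

Answer: 0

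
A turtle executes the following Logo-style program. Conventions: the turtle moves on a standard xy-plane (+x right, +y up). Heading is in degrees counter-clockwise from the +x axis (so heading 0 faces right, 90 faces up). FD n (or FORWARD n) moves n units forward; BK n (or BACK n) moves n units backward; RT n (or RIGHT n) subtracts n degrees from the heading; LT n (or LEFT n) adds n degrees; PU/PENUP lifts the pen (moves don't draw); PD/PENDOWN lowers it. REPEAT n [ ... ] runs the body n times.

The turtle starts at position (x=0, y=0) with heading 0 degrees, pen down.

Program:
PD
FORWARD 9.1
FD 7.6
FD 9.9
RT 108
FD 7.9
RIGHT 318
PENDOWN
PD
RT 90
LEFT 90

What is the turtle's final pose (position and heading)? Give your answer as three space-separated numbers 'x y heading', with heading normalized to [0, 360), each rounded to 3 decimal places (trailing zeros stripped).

Executing turtle program step by step:
Start: pos=(0,0), heading=0, pen down
PD: pen down
FD 9.1: (0,0) -> (9.1,0) [heading=0, draw]
FD 7.6: (9.1,0) -> (16.7,0) [heading=0, draw]
FD 9.9: (16.7,0) -> (26.6,0) [heading=0, draw]
RT 108: heading 0 -> 252
FD 7.9: (26.6,0) -> (24.159,-7.513) [heading=252, draw]
RT 318: heading 252 -> 294
PD: pen down
PD: pen down
RT 90: heading 294 -> 204
LT 90: heading 204 -> 294
Final: pos=(24.159,-7.513), heading=294, 4 segment(s) drawn

Answer: 24.159 -7.513 294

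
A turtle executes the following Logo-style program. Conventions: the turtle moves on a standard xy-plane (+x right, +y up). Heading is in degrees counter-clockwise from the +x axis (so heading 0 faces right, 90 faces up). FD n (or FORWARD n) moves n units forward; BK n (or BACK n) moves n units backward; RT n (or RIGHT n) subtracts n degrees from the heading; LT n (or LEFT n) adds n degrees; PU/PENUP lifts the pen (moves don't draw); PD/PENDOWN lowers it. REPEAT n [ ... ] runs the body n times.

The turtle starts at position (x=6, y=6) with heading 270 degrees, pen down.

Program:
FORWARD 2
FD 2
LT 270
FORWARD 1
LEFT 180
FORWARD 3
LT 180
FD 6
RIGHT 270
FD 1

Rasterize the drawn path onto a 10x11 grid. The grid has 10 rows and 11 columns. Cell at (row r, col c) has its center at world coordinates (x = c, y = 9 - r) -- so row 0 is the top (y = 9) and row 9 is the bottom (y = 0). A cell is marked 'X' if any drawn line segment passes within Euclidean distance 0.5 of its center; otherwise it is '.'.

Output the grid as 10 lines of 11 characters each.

Answer: ...........
...........
...........
......X....
......X....
......X....
......X....
..XXXXXXX..
..X........
...........

Derivation:
Segment 0: (6,6) -> (6,4)
Segment 1: (6,4) -> (6,2)
Segment 2: (6,2) -> (5,2)
Segment 3: (5,2) -> (8,2)
Segment 4: (8,2) -> (2,2)
Segment 5: (2,2) -> (2,1)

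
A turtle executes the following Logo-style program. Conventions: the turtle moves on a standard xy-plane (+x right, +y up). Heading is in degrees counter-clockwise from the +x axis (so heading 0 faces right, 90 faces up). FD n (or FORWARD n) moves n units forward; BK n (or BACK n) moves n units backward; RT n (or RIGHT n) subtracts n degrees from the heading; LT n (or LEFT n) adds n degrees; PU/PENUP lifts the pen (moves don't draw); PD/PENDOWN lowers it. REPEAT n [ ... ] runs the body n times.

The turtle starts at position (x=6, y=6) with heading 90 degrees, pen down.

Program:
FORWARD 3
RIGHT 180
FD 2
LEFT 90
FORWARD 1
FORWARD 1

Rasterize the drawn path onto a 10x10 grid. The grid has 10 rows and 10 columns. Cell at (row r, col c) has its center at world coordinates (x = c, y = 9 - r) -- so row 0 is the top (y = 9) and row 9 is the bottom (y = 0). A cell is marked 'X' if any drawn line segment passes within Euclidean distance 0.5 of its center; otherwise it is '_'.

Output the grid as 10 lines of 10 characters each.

Answer: ______X___
______X___
______XXX_
______X___
__________
__________
__________
__________
__________
__________

Derivation:
Segment 0: (6,6) -> (6,9)
Segment 1: (6,9) -> (6,7)
Segment 2: (6,7) -> (7,7)
Segment 3: (7,7) -> (8,7)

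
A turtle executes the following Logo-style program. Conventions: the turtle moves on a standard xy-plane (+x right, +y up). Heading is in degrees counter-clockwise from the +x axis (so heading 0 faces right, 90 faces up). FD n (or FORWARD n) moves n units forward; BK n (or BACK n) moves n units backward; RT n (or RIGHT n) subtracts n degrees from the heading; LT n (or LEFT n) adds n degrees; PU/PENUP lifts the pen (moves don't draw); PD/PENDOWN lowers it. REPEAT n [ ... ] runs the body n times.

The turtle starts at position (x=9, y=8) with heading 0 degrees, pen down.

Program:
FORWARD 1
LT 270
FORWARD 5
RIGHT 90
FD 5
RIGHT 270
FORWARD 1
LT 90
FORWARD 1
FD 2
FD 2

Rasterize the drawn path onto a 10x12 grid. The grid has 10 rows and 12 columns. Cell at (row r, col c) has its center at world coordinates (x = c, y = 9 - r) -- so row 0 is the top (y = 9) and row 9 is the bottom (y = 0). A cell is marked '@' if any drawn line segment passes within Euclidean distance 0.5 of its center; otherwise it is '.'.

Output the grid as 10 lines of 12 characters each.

Segment 0: (9,8) -> (10,8)
Segment 1: (10,8) -> (10,3)
Segment 2: (10,3) -> (5,3)
Segment 3: (5,3) -> (5,2)
Segment 4: (5,2) -> (6,2)
Segment 5: (6,2) -> (8,2)
Segment 6: (8,2) -> (10,2)

Answer: ............
.........@@.
..........@.
..........@.
..........@.
..........@.
.....@@@@@@.
.....@@@@@@.
............
............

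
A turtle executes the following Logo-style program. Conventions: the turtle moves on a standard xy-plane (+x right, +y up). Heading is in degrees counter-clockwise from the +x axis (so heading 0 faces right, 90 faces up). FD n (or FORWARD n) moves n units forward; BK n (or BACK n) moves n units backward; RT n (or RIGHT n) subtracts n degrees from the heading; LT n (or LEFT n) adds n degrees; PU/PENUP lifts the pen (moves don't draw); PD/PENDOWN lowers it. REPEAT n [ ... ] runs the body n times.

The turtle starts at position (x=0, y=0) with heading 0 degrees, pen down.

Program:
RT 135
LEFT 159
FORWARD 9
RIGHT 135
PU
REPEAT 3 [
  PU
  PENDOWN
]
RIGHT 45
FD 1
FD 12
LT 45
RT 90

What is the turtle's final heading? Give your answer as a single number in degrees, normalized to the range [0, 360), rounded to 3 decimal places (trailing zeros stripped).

Answer: 159

Derivation:
Executing turtle program step by step:
Start: pos=(0,0), heading=0, pen down
RT 135: heading 0 -> 225
LT 159: heading 225 -> 24
FD 9: (0,0) -> (8.222,3.661) [heading=24, draw]
RT 135: heading 24 -> 249
PU: pen up
REPEAT 3 [
  -- iteration 1/3 --
  PU: pen up
  PD: pen down
  -- iteration 2/3 --
  PU: pen up
  PD: pen down
  -- iteration 3/3 --
  PU: pen up
  PD: pen down
]
RT 45: heading 249 -> 204
FD 1: (8.222,3.661) -> (7.308,3.254) [heading=204, draw]
FD 12: (7.308,3.254) -> (-3.654,-1.627) [heading=204, draw]
LT 45: heading 204 -> 249
RT 90: heading 249 -> 159
Final: pos=(-3.654,-1.627), heading=159, 3 segment(s) drawn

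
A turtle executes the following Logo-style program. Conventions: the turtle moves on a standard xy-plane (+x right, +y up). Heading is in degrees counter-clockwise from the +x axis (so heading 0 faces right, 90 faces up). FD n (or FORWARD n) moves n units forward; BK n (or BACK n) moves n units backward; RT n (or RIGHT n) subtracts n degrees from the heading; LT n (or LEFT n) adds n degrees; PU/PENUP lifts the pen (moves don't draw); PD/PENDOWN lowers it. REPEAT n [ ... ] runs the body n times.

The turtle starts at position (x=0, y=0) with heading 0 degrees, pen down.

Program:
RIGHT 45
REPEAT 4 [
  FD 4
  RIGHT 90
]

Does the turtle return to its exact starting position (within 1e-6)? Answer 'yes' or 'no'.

Executing turtle program step by step:
Start: pos=(0,0), heading=0, pen down
RT 45: heading 0 -> 315
REPEAT 4 [
  -- iteration 1/4 --
  FD 4: (0,0) -> (2.828,-2.828) [heading=315, draw]
  RT 90: heading 315 -> 225
  -- iteration 2/4 --
  FD 4: (2.828,-2.828) -> (0,-5.657) [heading=225, draw]
  RT 90: heading 225 -> 135
  -- iteration 3/4 --
  FD 4: (0,-5.657) -> (-2.828,-2.828) [heading=135, draw]
  RT 90: heading 135 -> 45
  -- iteration 4/4 --
  FD 4: (-2.828,-2.828) -> (0,0) [heading=45, draw]
  RT 90: heading 45 -> 315
]
Final: pos=(0,0), heading=315, 4 segment(s) drawn

Start position: (0, 0)
Final position: (0, 0)
Distance = 0; < 1e-6 -> CLOSED

Answer: yes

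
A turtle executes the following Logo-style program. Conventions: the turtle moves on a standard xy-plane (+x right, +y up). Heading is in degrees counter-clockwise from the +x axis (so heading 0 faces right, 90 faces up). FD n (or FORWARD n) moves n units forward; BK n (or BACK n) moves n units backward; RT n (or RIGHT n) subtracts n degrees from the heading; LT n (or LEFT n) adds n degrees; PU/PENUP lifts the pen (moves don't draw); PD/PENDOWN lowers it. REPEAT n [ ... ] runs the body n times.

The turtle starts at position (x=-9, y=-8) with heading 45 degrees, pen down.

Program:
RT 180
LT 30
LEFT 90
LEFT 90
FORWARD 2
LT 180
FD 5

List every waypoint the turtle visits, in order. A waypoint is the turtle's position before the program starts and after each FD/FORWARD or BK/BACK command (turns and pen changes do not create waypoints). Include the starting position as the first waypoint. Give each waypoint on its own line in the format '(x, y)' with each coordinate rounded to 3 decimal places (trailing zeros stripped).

Executing turtle program step by step:
Start: pos=(-9,-8), heading=45, pen down
RT 180: heading 45 -> 225
LT 30: heading 225 -> 255
LT 90: heading 255 -> 345
LT 90: heading 345 -> 75
FD 2: (-9,-8) -> (-8.482,-6.068) [heading=75, draw]
LT 180: heading 75 -> 255
FD 5: (-8.482,-6.068) -> (-9.776,-10.898) [heading=255, draw]
Final: pos=(-9.776,-10.898), heading=255, 2 segment(s) drawn
Waypoints (3 total):
(-9, -8)
(-8.482, -6.068)
(-9.776, -10.898)

Answer: (-9, -8)
(-8.482, -6.068)
(-9.776, -10.898)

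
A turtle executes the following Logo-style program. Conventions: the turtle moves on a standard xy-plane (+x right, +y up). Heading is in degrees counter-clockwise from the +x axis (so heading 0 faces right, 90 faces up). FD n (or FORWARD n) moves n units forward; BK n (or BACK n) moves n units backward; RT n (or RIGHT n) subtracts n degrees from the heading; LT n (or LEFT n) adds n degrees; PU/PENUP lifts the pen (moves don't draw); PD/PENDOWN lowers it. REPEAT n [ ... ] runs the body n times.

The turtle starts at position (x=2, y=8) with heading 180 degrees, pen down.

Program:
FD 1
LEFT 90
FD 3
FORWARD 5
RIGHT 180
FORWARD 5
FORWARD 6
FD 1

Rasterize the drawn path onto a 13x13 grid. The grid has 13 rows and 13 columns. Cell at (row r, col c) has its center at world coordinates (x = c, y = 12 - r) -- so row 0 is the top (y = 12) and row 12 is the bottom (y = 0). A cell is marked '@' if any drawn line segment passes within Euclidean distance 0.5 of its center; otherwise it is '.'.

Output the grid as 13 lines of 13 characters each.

Segment 0: (2,8) -> (1,8)
Segment 1: (1,8) -> (1,5)
Segment 2: (1,5) -> (1,0)
Segment 3: (1,0) -> (1,5)
Segment 4: (1,5) -> (1,11)
Segment 5: (1,11) -> (1,12)

Answer: .@...........
.@...........
.@...........
.@...........
.@@..........
.@...........
.@...........
.@...........
.@...........
.@...........
.@...........
.@...........
.@...........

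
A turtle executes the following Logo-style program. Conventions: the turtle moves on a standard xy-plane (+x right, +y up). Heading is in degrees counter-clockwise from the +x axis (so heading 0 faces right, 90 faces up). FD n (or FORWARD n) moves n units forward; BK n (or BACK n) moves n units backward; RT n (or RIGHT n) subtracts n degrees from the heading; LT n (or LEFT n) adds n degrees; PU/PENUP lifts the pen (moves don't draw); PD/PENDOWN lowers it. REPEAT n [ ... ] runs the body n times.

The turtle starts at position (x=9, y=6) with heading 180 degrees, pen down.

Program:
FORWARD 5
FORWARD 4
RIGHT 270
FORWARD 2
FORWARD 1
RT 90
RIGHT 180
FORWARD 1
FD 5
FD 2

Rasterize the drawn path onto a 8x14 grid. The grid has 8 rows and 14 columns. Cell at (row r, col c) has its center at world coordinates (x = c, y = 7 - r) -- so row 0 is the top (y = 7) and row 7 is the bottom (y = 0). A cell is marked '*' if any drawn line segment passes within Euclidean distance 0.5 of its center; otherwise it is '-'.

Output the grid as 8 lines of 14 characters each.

Answer: --------------
**********----
*-------------
*-------------
*********-----
--------------
--------------
--------------

Derivation:
Segment 0: (9,6) -> (4,6)
Segment 1: (4,6) -> (0,6)
Segment 2: (0,6) -> (0,4)
Segment 3: (0,4) -> (0,3)
Segment 4: (0,3) -> (1,3)
Segment 5: (1,3) -> (6,3)
Segment 6: (6,3) -> (8,3)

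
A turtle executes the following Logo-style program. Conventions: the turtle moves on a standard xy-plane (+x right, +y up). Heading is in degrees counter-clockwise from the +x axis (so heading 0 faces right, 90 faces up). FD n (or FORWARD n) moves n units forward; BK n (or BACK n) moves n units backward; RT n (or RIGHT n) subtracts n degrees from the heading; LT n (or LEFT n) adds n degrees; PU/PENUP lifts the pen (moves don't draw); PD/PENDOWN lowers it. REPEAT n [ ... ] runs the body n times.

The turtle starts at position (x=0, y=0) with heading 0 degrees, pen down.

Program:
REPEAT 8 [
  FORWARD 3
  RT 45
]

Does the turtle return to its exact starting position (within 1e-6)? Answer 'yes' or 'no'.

Answer: yes

Derivation:
Executing turtle program step by step:
Start: pos=(0,0), heading=0, pen down
REPEAT 8 [
  -- iteration 1/8 --
  FD 3: (0,0) -> (3,0) [heading=0, draw]
  RT 45: heading 0 -> 315
  -- iteration 2/8 --
  FD 3: (3,0) -> (5.121,-2.121) [heading=315, draw]
  RT 45: heading 315 -> 270
  -- iteration 3/8 --
  FD 3: (5.121,-2.121) -> (5.121,-5.121) [heading=270, draw]
  RT 45: heading 270 -> 225
  -- iteration 4/8 --
  FD 3: (5.121,-5.121) -> (3,-7.243) [heading=225, draw]
  RT 45: heading 225 -> 180
  -- iteration 5/8 --
  FD 3: (3,-7.243) -> (0,-7.243) [heading=180, draw]
  RT 45: heading 180 -> 135
  -- iteration 6/8 --
  FD 3: (0,-7.243) -> (-2.121,-5.121) [heading=135, draw]
  RT 45: heading 135 -> 90
  -- iteration 7/8 --
  FD 3: (-2.121,-5.121) -> (-2.121,-2.121) [heading=90, draw]
  RT 45: heading 90 -> 45
  -- iteration 8/8 --
  FD 3: (-2.121,-2.121) -> (0,0) [heading=45, draw]
  RT 45: heading 45 -> 0
]
Final: pos=(0,0), heading=0, 8 segment(s) drawn

Start position: (0, 0)
Final position: (0, 0)
Distance = 0; < 1e-6 -> CLOSED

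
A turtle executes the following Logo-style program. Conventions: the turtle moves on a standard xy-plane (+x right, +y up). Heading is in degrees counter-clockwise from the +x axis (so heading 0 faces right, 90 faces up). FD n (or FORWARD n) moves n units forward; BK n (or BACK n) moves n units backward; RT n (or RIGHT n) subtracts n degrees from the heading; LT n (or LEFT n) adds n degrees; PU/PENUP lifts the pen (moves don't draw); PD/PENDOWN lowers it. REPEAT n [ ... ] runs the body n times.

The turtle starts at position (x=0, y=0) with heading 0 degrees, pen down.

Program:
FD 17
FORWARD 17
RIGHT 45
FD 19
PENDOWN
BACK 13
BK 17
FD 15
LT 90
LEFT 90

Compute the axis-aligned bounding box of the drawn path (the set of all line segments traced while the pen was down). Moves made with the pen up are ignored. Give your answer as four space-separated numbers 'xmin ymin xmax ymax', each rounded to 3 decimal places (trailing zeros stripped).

Executing turtle program step by step:
Start: pos=(0,0), heading=0, pen down
FD 17: (0,0) -> (17,0) [heading=0, draw]
FD 17: (17,0) -> (34,0) [heading=0, draw]
RT 45: heading 0 -> 315
FD 19: (34,0) -> (47.435,-13.435) [heading=315, draw]
PD: pen down
BK 13: (47.435,-13.435) -> (38.243,-4.243) [heading=315, draw]
BK 17: (38.243,-4.243) -> (26.222,7.778) [heading=315, draw]
FD 15: (26.222,7.778) -> (36.828,-2.828) [heading=315, draw]
LT 90: heading 315 -> 45
LT 90: heading 45 -> 135
Final: pos=(36.828,-2.828), heading=135, 6 segment(s) drawn

Segment endpoints: x in {0, 17, 26.222, 34, 36.828, 38.243, 47.435}, y in {-13.435, -4.243, -2.828, 0, 7.778}
xmin=0, ymin=-13.435, xmax=47.435, ymax=7.778

Answer: 0 -13.435 47.435 7.778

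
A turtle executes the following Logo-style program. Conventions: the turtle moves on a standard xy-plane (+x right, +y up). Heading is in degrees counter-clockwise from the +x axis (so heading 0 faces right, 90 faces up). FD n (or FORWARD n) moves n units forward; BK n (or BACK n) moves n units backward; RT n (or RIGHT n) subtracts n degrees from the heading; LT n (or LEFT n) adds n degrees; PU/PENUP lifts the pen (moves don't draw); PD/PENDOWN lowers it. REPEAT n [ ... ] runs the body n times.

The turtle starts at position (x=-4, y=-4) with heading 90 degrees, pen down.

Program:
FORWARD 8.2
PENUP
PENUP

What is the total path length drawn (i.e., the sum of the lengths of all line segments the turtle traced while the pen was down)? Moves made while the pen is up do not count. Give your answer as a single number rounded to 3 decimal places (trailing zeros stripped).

Answer: 8.2

Derivation:
Executing turtle program step by step:
Start: pos=(-4,-4), heading=90, pen down
FD 8.2: (-4,-4) -> (-4,4.2) [heading=90, draw]
PU: pen up
PU: pen up
Final: pos=(-4,4.2), heading=90, 1 segment(s) drawn

Segment lengths:
  seg 1: (-4,-4) -> (-4,4.2), length = 8.2
Total = 8.2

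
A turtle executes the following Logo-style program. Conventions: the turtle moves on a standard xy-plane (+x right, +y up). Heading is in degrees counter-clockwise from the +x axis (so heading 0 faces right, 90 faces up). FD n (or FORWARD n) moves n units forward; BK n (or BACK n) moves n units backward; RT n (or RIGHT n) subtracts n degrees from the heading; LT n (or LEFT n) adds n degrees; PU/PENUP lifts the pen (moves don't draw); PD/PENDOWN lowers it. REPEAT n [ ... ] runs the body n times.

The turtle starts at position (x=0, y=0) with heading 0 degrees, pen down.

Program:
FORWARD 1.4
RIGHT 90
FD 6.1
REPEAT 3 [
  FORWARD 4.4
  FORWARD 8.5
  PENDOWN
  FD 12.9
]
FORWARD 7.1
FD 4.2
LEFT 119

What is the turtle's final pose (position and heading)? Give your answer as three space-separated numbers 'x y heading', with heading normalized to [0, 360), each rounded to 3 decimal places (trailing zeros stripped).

Answer: 1.4 -94.8 29

Derivation:
Executing turtle program step by step:
Start: pos=(0,0), heading=0, pen down
FD 1.4: (0,0) -> (1.4,0) [heading=0, draw]
RT 90: heading 0 -> 270
FD 6.1: (1.4,0) -> (1.4,-6.1) [heading=270, draw]
REPEAT 3 [
  -- iteration 1/3 --
  FD 4.4: (1.4,-6.1) -> (1.4,-10.5) [heading=270, draw]
  FD 8.5: (1.4,-10.5) -> (1.4,-19) [heading=270, draw]
  PD: pen down
  FD 12.9: (1.4,-19) -> (1.4,-31.9) [heading=270, draw]
  -- iteration 2/3 --
  FD 4.4: (1.4,-31.9) -> (1.4,-36.3) [heading=270, draw]
  FD 8.5: (1.4,-36.3) -> (1.4,-44.8) [heading=270, draw]
  PD: pen down
  FD 12.9: (1.4,-44.8) -> (1.4,-57.7) [heading=270, draw]
  -- iteration 3/3 --
  FD 4.4: (1.4,-57.7) -> (1.4,-62.1) [heading=270, draw]
  FD 8.5: (1.4,-62.1) -> (1.4,-70.6) [heading=270, draw]
  PD: pen down
  FD 12.9: (1.4,-70.6) -> (1.4,-83.5) [heading=270, draw]
]
FD 7.1: (1.4,-83.5) -> (1.4,-90.6) [heading=270, draw]
FD 4.2: (1.4,-90.6) -> (1.4,-94.8) [heading=270, draw]
LT 119: heading 270 -> 29
Final: pos=(1.4,-94.8), heading=29, 13 segment(s) drawn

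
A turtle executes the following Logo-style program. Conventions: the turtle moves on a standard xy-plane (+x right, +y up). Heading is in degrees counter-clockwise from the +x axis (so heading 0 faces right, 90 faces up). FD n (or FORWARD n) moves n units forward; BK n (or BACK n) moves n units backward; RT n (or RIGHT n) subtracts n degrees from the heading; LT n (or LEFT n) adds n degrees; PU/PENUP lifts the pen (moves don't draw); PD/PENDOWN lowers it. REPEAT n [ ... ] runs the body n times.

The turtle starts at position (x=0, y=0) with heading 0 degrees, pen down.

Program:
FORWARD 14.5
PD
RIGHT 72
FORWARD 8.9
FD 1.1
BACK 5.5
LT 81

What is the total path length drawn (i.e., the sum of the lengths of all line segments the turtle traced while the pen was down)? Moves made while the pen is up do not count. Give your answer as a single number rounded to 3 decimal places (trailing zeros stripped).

Executing turtle program step by step:
Start: pos=(0,0), heading=0, pen down
FD 14.5: (0,0) -> (14.5,0) [heading=0, draw]
PD: pen down
RT 72: heading 0 -> 288
FD 8.9: (14.5,0) -> (17.25,-8.464) [heading=288, draw]
FD 1.1: (17.25,-8.464) -> (17.59,-9.511) [heading=288, draw]
BK 5.5: (17.59,-9.511) -> (15.891,-4.28) [heading=288, draw]
LT 81: heading 288 -> 9
Final: pos=(15.891,-4.28), heading=9, 4 segment(s) drawn

Segment lengths:
  seg 1: (0,0) -> (14.5,0), length = 14.5
  seg 2: (14.5,0) -> (17.25,-8.464), length = 8.9
  seg 3: (17.25,-8.464) -> (17.59,-9.511), length = 1.1
  seg 4: (17.59,-9.511) -> (15.891,-4.28), length = 5.5
Total = 30

Answer: 30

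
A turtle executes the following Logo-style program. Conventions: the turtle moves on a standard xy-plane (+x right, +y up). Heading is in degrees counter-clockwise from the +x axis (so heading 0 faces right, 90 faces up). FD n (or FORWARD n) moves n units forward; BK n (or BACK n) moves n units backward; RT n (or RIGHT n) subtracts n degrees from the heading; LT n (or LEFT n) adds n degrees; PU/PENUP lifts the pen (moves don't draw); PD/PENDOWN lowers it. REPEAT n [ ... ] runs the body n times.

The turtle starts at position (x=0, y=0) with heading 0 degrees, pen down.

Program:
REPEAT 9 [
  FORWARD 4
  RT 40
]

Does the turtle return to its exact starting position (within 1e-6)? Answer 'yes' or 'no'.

Answer: yes

Derivation:
Executing turtle program step by step:
Start: pos=(0,0), heading=0, pen down
REPEAT 9 [
  -- iteration 1/9 --
  FD 4: (0,0) -> (4,0) [heading=0, draw]
  RT 40: heading 0 -> 320
  -- iteration 2/9 --
  FD 4: (4,0) -> (7.064,-2.571) [heading=320, draw]
  RT 40: heading 320 -> 280
  -- iteration 3/9 --
  FD 4: (7.064,-2.571) -> (7.759,-6.51) [heading=280, draw]
  RT 40: heading 280 -> 240
  -- iteration 4/9 --
  FD 4: (7.759,-6.51) -> (5.759,-9.974) [heading=240, draw]
  RT 40: heading 240 -> 200
  -- iteration 5/9 --
  FD 4: (5.759,-9.974) -> (2,-11.343) [heading=200, draw]
  RT 40: heading 200 -> 160
  -- iteration 6/9 --
  FD 4: (2,-11.343) -> (-1.759,-9.974) [heading=160, draw]
  RT 40: heading 160 -> 120
  -- iteration 7/9 --
  FD 4: (-1.759,-9.974) -> (-3.759,-6.51) [heading=120, draw]
  RT 40: heading 120 -> 80
  -- iteration 8/9 --
  FD 4: (-3.759,-6.51) -> (-3.064,-2.571) [heading=80, draw]
  RT 40: heading 80 -> 40
  -- iteration 9/9 --
  FD 4: (-3.064,-2.571) -> (0,0) [heading=40, draw]
  RT 40: heading 40 -> 0
]
Final: pos=(0,0), heading=0, 9 segment(s) drawn

Start position: (0, 0)
Final position: (0, 0)
Distance = 0; < 1e-6 -> CLOSED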